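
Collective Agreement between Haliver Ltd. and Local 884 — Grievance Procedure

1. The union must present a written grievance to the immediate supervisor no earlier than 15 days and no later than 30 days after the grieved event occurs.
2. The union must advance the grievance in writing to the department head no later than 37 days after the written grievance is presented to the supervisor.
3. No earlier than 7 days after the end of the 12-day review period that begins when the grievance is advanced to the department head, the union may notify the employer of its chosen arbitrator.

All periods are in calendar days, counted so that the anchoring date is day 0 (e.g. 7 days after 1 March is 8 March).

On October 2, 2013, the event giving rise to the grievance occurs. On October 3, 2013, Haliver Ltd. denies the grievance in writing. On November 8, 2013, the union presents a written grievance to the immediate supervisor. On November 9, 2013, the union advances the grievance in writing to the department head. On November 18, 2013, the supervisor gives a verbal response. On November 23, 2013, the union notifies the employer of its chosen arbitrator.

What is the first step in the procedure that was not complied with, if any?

Step 1

(1) the permitted window runs from October 2, 2013 + 15 = October 17, 2013 to October 2, 2013 + 30 = November 1, 2013; November 8, 2013 is 7 days past the end of the window.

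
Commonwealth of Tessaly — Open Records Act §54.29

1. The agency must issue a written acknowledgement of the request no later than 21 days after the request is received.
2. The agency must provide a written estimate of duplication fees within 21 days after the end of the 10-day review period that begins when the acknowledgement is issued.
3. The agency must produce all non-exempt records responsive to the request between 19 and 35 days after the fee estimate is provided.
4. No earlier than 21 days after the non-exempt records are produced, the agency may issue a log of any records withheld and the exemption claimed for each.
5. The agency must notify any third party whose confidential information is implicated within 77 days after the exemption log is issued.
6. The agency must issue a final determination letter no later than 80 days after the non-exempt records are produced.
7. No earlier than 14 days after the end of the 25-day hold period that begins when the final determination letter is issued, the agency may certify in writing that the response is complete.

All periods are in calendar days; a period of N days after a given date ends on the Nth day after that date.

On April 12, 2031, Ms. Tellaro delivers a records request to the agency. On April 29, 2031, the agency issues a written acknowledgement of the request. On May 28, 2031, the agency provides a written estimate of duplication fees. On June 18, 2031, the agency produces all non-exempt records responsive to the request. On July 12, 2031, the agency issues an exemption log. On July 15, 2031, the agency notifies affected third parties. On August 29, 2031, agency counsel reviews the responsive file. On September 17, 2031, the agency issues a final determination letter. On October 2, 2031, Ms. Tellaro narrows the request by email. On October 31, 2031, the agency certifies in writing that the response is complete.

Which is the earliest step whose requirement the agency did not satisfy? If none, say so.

Step 6

Step 1: 21 days after April 12, 2031 (when the request is received) is May 3, 2031; done April 29, 2031 — timely.
Step 2: 21 days after May 9, 2031 (end of the 10-day review period, which began when the acknowledgement is issued on April 29, 2031) is May 30, 2031; completed May 28, 2031, before the deadline.
Step 3: the window is 19–35 days after May 28, 2031 (when the fee estimate is provided), so June 16, 2031 through July 2, 2031; June 18, 2031 falls inside that range.
Step 4: the earliest permitted date is 21 days after June 18, 2031 (when the non-exempt records are produced), i.e. July 9, 2031; done July 12, 2031 — permitted.
Step 5: 77 days after July 12, 2031 (when the exemption log is issued) is September 27, 2031; done July 15, 2031 — timely.
Step 6: 80 days after June 18, 2031 (when the non-exempt records are produced) is September 6, 2031; September 17, 2031 misses that deadline by 11 days.
That is the first point of non-compliance.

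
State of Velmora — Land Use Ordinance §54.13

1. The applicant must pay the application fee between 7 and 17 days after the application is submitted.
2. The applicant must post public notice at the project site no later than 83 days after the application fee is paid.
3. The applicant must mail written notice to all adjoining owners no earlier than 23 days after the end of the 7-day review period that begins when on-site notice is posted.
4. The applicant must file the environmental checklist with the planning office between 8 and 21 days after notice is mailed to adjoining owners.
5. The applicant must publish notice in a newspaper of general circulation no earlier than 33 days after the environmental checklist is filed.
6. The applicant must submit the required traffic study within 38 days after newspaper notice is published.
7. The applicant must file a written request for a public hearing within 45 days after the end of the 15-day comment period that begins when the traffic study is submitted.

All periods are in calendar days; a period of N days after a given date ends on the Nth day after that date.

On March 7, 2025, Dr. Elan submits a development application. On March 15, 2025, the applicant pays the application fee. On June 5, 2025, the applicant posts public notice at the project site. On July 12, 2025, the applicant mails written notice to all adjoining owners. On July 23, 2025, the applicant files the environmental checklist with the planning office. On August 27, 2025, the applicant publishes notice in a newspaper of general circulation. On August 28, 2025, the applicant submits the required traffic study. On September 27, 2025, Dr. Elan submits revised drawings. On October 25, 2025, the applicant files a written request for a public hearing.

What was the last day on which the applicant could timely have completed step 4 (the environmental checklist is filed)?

Step 4 runs from July 12, 2025, when notice is mailed to adjoining owners. The window is 8–21 days after July 12, 2025; it closes on August 2, 2025.

August 2, 2025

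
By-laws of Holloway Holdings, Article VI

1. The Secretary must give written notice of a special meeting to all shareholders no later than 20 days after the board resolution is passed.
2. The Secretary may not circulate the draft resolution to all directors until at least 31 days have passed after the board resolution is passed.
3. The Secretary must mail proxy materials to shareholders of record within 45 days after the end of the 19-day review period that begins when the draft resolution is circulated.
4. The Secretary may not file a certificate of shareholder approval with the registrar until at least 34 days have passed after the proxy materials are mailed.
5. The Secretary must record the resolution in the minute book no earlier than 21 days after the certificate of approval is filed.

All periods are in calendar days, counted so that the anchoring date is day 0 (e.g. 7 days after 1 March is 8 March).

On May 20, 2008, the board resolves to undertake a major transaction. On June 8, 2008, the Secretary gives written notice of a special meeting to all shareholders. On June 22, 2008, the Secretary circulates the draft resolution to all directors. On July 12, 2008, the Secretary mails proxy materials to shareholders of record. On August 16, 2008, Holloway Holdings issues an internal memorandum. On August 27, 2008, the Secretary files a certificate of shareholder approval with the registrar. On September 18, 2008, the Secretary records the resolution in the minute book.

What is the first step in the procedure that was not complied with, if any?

None — every step was satisfied

(1) due by May 20, 2008 + 20 days = June 9, 2008; June 8, 2008 is within that limit.
(2) permitted from May 20, 2008 + 31 days = June 20, 2008 onward; done June 22, 2008, after the minimum wait.
(3) due by July 11, 2008 + 45 days = August 25, 2008; completed July 12, 2008, before the deadline.
(4) permitted from July 12, 2008 + 34 days = August 15, 2008 onward; August 27, 2008 is on or after that date.
(5) permitted from August 27, 2008 + 21 days = September 17, 2008 onward; done September 18, 2008, after the minimum wait.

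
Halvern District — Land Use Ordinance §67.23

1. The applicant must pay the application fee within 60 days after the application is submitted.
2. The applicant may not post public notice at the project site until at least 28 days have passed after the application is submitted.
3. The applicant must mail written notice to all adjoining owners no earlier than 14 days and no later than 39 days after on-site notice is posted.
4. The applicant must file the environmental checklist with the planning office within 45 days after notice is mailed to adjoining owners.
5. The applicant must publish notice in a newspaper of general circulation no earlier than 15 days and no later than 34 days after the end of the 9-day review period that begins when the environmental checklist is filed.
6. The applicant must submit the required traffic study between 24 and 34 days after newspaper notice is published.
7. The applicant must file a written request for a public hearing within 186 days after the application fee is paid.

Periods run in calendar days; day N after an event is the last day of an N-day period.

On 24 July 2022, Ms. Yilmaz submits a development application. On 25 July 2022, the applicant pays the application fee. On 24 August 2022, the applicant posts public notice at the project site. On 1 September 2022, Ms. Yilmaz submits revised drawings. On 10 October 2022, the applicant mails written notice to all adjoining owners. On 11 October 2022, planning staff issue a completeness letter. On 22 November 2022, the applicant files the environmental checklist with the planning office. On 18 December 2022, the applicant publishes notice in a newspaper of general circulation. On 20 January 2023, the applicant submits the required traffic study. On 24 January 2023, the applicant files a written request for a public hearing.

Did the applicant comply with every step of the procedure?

No

(1) due by 24 July 2022 + 60 days = 22 September 2022; done 25 July 2022 — timely.
(2) permitted from 24 July 2022 + 28 days = 21 August 2022 onward; done 24 August 2022 — permitted.
(3) the permitted window runs from 24 August 2022 + 14 = 7 September 2022 to 24 August 2022 + 39 = 2 October 2022; 10 October 2022 is 8 days past the end of the window.
Later steps need not be reached.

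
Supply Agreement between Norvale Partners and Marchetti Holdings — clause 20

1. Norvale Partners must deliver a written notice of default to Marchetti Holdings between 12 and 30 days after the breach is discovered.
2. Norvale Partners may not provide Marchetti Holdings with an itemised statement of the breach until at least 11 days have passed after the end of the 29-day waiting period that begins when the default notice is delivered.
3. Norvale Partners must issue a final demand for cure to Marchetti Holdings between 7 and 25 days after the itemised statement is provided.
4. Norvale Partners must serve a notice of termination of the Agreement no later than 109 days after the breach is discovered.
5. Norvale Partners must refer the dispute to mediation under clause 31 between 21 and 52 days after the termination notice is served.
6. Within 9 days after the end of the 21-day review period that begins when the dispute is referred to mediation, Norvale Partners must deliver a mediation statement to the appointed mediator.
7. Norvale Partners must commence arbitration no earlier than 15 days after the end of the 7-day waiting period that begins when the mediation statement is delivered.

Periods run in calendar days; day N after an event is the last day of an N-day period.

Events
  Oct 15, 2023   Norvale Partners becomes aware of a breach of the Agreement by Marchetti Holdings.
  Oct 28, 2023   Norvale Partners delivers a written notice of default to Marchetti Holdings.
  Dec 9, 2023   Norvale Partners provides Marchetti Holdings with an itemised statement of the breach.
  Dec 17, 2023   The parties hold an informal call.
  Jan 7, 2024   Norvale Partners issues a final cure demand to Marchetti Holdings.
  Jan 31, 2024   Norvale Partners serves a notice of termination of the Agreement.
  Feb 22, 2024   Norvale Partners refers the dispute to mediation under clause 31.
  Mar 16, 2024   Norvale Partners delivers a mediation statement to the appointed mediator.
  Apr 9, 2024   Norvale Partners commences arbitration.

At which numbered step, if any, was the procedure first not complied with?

Step 1 — 12 and 30 days from Oct 15, 2023 (when the breach is discovered) are Oct 27, 2023 and Nov 14, 2023 respectively; Oct 28, 2023 falls inside that range.
Step 2 — must wait 11 days from Nov 26, 2023 (end of the 29-day waiting period, which began when the default notice is delivered on Oct 28, 2023), so not before Dec 7, 2023; done Dec 9, 2023 — permitted.
Step 3 — 7 and 25 days from Dec 9, 2023 (when the itemised statement is provided) are Dec 16, 2023 and Jan 3, 2024 respectively; Jan 7, 2024 is 4 days past the end of the window.

Step 3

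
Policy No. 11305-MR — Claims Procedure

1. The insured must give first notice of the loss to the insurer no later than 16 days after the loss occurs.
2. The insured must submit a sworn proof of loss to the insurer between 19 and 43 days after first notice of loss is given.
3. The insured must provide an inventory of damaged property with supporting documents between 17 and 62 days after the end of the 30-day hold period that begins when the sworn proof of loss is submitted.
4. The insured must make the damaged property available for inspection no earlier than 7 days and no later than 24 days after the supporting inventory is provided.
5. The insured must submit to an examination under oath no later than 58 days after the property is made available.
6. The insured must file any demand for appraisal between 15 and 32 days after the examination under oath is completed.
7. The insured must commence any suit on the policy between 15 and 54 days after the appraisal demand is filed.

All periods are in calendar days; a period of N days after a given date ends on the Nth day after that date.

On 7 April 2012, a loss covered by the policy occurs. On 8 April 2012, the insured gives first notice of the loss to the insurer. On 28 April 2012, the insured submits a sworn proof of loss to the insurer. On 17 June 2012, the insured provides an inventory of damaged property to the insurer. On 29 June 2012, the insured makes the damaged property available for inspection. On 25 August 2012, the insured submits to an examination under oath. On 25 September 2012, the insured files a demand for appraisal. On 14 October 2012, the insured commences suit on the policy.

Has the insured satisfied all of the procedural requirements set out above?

Step 1: 16 days after 7 April 2012 (when the loss occurs) is 23 April 2012; completed 8 April 2012, before the deadline.
Step 2: the window is 19–43 days after 8 April 2012 (when first notice of loss is given), so 27 April 2012 through 21 May 2012; done 28 April 2012, which is between those dates.
Step 3: the window is 17–62 days after 28 May 2012 (end of the 30-day hold period, which began when the sworn proof of loss is submitted on 28 April 2012), so 14 June 2012 through 29 July 2012; 17 June 2012 falls inside that range.
Step 4: the window is 7–24 days after 17 June 2012 (when the supporting inventory is provided), so 24 June 2012 through 11 July 2012; done 29 June 2012, which is between those dates.
Step 5: 58 days after 29 June 2012 (when the property is made available) is 26 August 2012; done 25 August 2012 — timely.
Step 6: the window is 15–32 days after 25 August 2012 (when the examination under oath is completed), so 9 September 2012 through 26 September 2012; done 25 September 2012 — within the window.
Step 7: the window is 15–54 days after 25 September 2012 (when the appraisal demand is filed), so 10 October 2012 through 18 November 2012; 14 October 2012 falls inside that range.

Yes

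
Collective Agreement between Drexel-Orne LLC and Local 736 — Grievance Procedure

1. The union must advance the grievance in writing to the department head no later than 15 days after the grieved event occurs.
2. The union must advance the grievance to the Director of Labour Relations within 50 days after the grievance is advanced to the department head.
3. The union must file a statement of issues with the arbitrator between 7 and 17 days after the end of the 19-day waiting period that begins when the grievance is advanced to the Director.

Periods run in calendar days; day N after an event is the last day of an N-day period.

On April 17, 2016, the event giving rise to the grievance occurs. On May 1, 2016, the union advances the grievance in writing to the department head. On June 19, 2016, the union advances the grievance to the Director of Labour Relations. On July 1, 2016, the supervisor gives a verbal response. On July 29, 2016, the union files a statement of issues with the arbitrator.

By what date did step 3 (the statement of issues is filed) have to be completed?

July 25, 2016

The grievance is advanced to the Director on June 19, 2016; the 19-day waiting period therefore ends July 8, 2016, and step 3 runs from that date. The window is 7–17 days after July 8, 2016; it closes on July 25, 2016.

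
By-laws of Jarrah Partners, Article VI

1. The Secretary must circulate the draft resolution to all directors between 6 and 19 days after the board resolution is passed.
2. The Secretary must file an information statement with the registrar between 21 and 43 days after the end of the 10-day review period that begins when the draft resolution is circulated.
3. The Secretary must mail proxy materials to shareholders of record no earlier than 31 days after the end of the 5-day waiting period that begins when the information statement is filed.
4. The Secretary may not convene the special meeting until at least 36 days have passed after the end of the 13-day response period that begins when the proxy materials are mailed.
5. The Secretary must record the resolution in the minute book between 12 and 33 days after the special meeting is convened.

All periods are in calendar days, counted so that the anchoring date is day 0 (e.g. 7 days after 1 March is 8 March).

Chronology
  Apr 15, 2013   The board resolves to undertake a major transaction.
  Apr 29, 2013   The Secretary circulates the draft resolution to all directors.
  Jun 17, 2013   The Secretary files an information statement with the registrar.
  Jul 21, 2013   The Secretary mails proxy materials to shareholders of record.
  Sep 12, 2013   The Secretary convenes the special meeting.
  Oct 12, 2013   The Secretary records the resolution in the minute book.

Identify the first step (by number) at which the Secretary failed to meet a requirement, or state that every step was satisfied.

Step 1: the window is 6–19 days after Apr 15, 2013 (when the board resolution is passed), so Apr 21, 2013 through May 4, 2013; Apr 29, 2013 falls inside that range.
Step 2: the window is 21–43 days after May 9, 2013 (end of the 10-day review period, which began when the draft resolution is circulated on Apr 29, 2013), so May 30, 2013 through Jun 21, 2013; Jun 17, 2013 falls inside that range.
Step 3: the earliest permitted date is 31 days after Jun 22, 2013 (end of the 5-day waiting period, which began when the information statement is filed on Jun 17, 2013), i.e. Jul 23, 2013; done Jul 21, 2013 — 2 days too early.

Step 3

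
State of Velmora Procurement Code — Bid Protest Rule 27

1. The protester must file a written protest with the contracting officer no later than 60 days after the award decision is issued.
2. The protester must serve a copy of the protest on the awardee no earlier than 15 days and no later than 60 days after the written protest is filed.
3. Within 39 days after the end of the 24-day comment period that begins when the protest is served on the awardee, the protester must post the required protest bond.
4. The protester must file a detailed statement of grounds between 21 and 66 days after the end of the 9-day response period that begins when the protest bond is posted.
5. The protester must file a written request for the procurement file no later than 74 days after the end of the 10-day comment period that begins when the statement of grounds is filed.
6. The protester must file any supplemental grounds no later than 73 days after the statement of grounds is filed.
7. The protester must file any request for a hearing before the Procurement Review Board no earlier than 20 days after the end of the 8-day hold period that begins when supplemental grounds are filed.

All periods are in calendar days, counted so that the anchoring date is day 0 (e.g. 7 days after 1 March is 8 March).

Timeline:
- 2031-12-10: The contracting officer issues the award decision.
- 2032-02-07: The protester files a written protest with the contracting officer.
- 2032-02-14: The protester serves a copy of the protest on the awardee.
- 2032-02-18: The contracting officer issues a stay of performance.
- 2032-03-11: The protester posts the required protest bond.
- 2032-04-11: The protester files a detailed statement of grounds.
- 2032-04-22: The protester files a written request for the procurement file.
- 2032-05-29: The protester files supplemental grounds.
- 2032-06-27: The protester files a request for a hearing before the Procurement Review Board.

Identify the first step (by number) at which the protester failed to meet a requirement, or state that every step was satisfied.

Step 1 — counting 60 days from 2031-12-10 (when the award decision is issued) gives a deadline of 2032-02-08; completed 2032-02-07, before the deadline.
Step 2 — 15 and 60 days from 2032-02-07 (when the written protest is filed) are 2032-02-22 and 2032-04-07 respectively; 2032-02-14 is 8 days too early.
No need to go further; step 2 was not satisfied.

Step 2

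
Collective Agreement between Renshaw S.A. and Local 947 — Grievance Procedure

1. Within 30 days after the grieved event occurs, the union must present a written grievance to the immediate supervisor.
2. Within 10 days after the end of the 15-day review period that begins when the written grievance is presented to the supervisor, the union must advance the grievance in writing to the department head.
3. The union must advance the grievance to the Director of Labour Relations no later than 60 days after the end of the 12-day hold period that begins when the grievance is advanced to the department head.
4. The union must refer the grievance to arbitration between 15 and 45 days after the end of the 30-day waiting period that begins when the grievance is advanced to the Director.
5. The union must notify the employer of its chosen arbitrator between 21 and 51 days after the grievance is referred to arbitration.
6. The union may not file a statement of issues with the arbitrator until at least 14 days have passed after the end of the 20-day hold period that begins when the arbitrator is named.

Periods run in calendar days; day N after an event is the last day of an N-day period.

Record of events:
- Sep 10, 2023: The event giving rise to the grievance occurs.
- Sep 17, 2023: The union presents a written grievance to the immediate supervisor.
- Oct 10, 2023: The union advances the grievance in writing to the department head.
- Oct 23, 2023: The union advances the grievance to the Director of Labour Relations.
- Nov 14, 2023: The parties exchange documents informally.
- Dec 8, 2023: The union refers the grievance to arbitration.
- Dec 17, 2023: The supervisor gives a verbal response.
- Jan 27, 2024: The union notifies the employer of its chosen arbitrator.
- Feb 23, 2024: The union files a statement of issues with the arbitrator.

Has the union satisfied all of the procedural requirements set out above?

(1) due by Sep 10, 2023 + 30 days = Oct 10, 2023; completed Sep 17, 2023, before the deadline.
(2) due by Oct 2, 2023 + 10 days = Oct 12, 2023; done Oct 10, 2023 — timely.
(3) due by Oct 22, 2023 + 60 days = Dec 21, 2023; completed Oct 23, 2023, before the deadline.
(4) the permitted window runs from Nov 22, 2023 + 15 = Dec 7, 2023 to Nov 22, 2023 + 45 = Jan 6, 2024; Dec 8, 2023 falls inside that range.
(5) the permitted window runs from Dec 8, 2023 + 21 = Dec 29, 2023 to Dec 8, 2023 + 51 = Jan 28, 2024; done Jan 27, 2024 — within the window.
(6) permitted from Feb 16, 2024 + 14 days = Mar 1, 2024 onward; Feb 23, 2024 is 7 days before the earliest permitted date.
No need to go further; step 6 was not satisfied.

No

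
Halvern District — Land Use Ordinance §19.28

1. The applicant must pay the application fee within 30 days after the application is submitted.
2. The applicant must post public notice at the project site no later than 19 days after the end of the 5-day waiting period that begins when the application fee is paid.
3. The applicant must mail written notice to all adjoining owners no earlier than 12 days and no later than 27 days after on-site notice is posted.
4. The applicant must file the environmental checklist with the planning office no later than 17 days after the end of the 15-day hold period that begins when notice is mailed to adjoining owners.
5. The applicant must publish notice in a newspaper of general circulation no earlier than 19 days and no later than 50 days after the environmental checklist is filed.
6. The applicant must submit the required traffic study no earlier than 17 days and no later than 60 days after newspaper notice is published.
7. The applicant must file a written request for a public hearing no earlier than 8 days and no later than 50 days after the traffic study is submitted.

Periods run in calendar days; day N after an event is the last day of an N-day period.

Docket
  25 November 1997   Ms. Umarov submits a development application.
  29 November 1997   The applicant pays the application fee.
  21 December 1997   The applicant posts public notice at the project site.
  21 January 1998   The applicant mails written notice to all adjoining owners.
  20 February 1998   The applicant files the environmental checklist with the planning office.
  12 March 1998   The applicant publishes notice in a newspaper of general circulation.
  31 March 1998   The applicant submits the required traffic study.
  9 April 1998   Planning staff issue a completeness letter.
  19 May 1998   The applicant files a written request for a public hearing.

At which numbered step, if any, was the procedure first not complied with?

Step 3

Step 1 — counting 30 days from 25 November 1997 (when the application is submitted) gives a deadline of 25 December 1997; 29 November 1997 is within that limit.
Step 2 — counting 19 days from 4 December 1997 (end of the 5-day waiting period, which began when the application fee is paid on 29 November 1997) gives a deadline of 23 December 1997; 21 December 1997 is within that limit.
Step 3 — 12 and 27 days from 21 December 1997 (when on-site notice is posted) are 2 January 1998 and 17 January 1998 respectively; 21 January 1998 is 4 days past the end of the window.
No need to go further; step 3 was not satisfied.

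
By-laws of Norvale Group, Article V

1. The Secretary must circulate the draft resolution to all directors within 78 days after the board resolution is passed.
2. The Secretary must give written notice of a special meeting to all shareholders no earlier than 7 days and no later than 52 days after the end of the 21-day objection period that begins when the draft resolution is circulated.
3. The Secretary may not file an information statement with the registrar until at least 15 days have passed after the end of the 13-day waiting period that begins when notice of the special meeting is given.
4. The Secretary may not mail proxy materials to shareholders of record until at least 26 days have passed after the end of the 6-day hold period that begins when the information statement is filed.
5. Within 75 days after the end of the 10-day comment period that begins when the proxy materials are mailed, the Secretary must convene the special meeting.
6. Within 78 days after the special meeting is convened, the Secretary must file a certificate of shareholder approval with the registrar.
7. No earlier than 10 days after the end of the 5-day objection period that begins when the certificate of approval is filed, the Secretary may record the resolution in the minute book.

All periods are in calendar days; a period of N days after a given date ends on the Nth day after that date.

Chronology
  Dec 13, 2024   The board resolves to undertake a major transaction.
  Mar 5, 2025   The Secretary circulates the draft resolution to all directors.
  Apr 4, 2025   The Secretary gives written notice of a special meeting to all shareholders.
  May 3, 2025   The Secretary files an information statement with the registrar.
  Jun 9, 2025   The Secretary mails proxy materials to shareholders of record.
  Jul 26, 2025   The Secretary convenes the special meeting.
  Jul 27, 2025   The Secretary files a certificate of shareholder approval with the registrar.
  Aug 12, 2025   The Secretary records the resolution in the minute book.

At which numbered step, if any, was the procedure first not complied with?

Step 1

(1) due by Dec 13, 2024 + 78 days = Mar 1, 2025; done Mar 5, 2025 — 4 days late.
The analysis stops there.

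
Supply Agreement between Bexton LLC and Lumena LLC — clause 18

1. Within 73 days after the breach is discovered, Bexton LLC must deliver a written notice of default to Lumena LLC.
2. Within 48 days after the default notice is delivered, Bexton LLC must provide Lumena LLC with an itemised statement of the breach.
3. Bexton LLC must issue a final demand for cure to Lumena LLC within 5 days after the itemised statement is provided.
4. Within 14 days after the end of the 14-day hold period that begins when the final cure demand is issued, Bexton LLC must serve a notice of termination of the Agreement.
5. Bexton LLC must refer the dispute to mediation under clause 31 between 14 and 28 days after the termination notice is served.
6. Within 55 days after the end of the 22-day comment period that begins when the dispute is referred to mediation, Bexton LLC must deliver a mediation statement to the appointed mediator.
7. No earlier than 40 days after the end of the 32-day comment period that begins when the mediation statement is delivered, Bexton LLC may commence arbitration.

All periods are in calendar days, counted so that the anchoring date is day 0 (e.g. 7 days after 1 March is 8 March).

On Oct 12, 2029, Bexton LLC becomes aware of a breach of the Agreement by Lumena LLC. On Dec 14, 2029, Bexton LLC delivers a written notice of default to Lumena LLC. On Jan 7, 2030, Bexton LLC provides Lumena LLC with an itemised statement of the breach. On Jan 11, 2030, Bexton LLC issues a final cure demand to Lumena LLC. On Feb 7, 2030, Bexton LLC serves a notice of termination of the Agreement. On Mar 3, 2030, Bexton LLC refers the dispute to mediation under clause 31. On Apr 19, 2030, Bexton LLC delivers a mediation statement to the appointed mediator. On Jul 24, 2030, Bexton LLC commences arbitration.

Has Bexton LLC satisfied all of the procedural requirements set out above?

Step 1: 73 days after Oct 12, 2029 (when the breach is discovered) is Dec 24, 2029; done Dec 14, 2029 — timely.
Step 2: 48 days after Dec 14, 2029 (when the default notice is delivered) is Jan 31, 2030; completed Jan 7, 2030, before the deadline.
Step 3: 5 days after Jan 7, 2030 (when the itemised statement is provided) is Jan 12, 2030; Jan 11, 2030 is within that limit.
Step 4: 14 days after Jan 25, 2030 (end of the 14-day hold period, which began when the final cure demand is issued on Jan 11, 2030) is Feb 8, 2030; done Feb 7, 2030 — timely.
Step 5: the window is 14–28 days after Feb 7, 2030 (when the termination notice is served), so Feb 21, 2030 through Mar 7, 2030; done Mar 3, 2030, which is between those dates.
Step 6: 55 days after Mar 25, 2030 (end of the 22-day comment period, which began when the dispute is referred to mediation on Mar 3, 2030) is May 19, 2030; completed Apr 19, 2030, before the deadline.
Step 7: the earliest permitted date is 40 days after May 21, 2030 (end of the 32-day comment period, which began when the mediation statement is delivered on Apr 19, 2030), i.e. Jun 30, 2030; Jul 24, 2030 is on or after that date.

Yes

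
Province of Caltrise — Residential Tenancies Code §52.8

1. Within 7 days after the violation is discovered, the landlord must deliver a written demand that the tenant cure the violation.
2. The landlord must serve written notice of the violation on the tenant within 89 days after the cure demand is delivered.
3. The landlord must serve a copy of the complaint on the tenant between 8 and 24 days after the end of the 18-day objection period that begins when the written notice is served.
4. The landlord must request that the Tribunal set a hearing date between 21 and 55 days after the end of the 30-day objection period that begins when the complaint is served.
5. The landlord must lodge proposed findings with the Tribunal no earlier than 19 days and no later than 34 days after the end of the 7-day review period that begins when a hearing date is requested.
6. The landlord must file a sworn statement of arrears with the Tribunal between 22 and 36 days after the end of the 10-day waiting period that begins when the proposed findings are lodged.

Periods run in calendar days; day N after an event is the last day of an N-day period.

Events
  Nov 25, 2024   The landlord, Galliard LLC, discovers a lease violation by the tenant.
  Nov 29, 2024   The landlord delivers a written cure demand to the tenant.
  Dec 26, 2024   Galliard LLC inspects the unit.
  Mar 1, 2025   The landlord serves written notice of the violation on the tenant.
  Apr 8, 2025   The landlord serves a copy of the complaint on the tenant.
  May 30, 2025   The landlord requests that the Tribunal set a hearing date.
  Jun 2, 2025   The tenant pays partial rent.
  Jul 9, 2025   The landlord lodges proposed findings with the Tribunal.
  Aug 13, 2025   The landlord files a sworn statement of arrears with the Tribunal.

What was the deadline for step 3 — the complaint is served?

Apr 12, 2025

The written notice is served on Mar 1, 2025; the 18-day objection period therefore ends Mar 19, 2025, and step 3 runs from that date. The window is 8–24 days after Mar 19, 2025; it closes on Apr 12, 2025.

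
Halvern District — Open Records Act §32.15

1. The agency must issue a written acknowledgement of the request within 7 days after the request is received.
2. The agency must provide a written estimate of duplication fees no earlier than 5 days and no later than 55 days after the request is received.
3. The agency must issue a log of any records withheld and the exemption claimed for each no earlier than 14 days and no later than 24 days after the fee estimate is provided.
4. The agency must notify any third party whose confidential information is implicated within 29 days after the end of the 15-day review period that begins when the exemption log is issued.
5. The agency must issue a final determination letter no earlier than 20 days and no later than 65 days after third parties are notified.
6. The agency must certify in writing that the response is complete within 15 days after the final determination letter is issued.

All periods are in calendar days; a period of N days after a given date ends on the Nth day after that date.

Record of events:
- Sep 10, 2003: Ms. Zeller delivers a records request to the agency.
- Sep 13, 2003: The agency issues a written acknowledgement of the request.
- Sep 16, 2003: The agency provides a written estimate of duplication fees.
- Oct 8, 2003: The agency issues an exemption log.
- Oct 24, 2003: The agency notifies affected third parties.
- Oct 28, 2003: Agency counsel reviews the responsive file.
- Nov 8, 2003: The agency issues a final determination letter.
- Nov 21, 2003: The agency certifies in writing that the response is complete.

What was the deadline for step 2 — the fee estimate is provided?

Step 2 runs from Sep 10, 2003, when the request is received. The window is 5–55 days after Sep 10, 2003; it closes on Nov 4, 2003.

Nov 4, 2003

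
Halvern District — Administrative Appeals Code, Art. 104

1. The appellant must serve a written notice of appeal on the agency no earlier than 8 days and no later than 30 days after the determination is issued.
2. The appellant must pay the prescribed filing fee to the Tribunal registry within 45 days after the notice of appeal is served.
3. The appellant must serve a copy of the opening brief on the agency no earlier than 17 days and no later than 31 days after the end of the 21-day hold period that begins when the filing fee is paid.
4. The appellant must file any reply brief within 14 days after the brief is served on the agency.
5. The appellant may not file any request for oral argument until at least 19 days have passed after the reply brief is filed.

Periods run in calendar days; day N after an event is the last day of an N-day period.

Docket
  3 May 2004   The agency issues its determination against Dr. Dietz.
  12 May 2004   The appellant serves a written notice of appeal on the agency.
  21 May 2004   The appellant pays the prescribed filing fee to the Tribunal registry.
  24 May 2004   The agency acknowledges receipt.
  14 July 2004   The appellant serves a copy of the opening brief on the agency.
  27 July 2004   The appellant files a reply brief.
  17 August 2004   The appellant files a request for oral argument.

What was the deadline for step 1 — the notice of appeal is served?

Step 1 runs from 3 May 2004, when the determination is issued. The window is 8–30 days after 3 May 2004; it closes on 2 June 2004.

2 June 2004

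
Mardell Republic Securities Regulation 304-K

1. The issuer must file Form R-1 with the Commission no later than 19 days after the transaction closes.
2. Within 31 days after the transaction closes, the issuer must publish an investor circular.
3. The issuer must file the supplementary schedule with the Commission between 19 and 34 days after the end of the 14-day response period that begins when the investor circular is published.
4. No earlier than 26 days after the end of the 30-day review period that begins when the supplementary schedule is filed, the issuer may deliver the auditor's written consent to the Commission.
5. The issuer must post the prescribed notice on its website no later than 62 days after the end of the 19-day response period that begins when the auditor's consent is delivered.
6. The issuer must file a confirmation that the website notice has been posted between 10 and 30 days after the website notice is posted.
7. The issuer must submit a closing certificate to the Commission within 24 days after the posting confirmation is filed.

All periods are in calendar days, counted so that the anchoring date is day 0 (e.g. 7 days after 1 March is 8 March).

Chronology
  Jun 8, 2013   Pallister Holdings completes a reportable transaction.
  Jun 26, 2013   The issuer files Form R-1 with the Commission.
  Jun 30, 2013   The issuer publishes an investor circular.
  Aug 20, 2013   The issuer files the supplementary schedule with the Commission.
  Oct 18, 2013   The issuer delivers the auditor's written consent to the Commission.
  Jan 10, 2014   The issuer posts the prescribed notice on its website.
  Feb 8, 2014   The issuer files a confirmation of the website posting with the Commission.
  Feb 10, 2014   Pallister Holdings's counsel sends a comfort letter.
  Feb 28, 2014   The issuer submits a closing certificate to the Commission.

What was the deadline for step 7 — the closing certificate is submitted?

Mar 4, 2014

Step 7 runs from Feb 8, 2014, when the posting confirmation is filed. 24 days after Feb 8, 2014 is Mar 4, 2014.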